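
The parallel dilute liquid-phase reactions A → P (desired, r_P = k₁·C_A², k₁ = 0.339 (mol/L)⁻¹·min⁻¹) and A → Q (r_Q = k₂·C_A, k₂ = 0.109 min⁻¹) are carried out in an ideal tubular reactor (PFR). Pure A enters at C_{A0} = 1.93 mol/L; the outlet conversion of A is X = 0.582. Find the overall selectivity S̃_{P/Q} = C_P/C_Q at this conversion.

4.06

C_A = C_{A0}(1−X) = 0.8067 mol/L.
Along a PFR/batch, dC_Q/dC_A = −r_Q/(r_P+r_Q) = −k₂/(k₂+k₁·C_A).
Integrating from C_{A0} to C_A: C_Q = (0.109/0.339)·ln[(0.109+0.339·1.93)/(0.109+0.339·0.807)] = 0.3215·ln(0.7633/0.3825) = 0.2222 mol/L.
Then C_P = (C_{A0}−C_A) − C_Q = 1.123 − 0.2222 = 0.9011 mol/L.
S̃_{P/Q} = C_P/C_Q = 0.9011/0.2222 = 4.06.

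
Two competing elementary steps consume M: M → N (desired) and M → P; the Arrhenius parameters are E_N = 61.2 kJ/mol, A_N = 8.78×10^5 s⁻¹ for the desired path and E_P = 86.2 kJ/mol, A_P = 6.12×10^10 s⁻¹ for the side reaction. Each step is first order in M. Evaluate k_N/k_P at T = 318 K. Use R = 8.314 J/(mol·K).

0.183

k_N/k_P = (A_N/A_P)·exp[−(E_N−E_P)/(RT)] = (A_N/A_P)·exp[(E_P−E_N)/(RT)].
(E_P−E_N)/(RT) = (86.2−61.2)×10³/(8.314×318) = 25000/2644 = 9.456.
k_N/k_P = (8.78×10^5/6.12×10^10)·exp(9.456) = 1.435×10^-5 × 12783 = 0.183.
Since E_N < E_P, lowering the temperature improves selectivity toward N.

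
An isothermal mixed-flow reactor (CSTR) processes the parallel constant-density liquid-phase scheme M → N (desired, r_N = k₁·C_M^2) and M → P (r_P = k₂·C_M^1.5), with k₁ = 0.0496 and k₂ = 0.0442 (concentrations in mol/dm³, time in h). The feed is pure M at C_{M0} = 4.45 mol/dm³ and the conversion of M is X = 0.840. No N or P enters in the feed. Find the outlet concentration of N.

Exit C_M = C_{M0}(1−X) = 4.45×0.160 = 0.7120 mol/dm³.
Rates in a CSTR are evaluated at the outlet concentration: r_N = 0.0496×0.7120^2 = 0.02514, r_P = 0.0442×0.7120^1.5 = 0.02655.
Fraction of consumed M going to N: r_N/(r_N+r_P) = 0.4864.
C_N = 0.4864·C_{M0}·X = 0.4864×4.45×0.840 = 1.82 mol/dm³.

1.82 mol/dm³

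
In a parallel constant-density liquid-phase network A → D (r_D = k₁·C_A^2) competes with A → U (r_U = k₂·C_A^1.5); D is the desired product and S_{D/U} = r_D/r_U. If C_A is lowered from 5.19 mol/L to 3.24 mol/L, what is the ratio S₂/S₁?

0.790

S_{D/U} = (k₁/k₂)·C_A^0.5, so S₂/S₁ = (C_{A,2}/C_{A,1})^0.5.
= (3.24/5.19)^0.5 = (0.6243)^0.5 = 0.790.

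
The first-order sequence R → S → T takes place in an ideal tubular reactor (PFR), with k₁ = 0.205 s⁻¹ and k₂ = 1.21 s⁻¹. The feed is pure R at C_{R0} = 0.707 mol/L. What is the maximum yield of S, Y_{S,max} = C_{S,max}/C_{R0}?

Evaluating C_S at τ_opt = ln(k₂/k₁)/(k₂−k₁) gives C_{S,max}/C_{R0} = (k₁/k₂)^[k₂/(k₂−k₁)].
= (0.205/1.21)^(1.21/(1.21−0.205)) = (0.1694)^(1.204) = 0.1179.

0.118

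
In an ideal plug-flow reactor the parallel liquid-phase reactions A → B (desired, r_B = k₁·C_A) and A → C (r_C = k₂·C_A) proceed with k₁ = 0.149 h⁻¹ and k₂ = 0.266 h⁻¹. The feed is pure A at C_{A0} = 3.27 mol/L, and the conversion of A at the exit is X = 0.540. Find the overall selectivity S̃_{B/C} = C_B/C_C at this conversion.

0.560

C_A = C_{A0}(1−X) = 1.504 mol/L.
Both paths are first order in A, so the instantaneous fraction to B is constant: dC_B/d(−C_A) = k₁/(k₁+k₂) = 0.3590.
C_B = 0.3590·(C_{A0}−C_A) = 0.3590×1.766 = 0.634 mol/L.
C_C = (C_{A0}−C_A)−C_B = 1.132 mol/L; S̃_{B/C} = 0.6340/1.132 = 0.560.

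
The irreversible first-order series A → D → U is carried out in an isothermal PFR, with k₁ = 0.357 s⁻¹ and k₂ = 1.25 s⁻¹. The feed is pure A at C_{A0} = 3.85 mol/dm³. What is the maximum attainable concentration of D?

0.666 mol/dm³

Evaluating C_D at τ_opt = ln(k₂/k₁)/(k₂−k₁) gives C_{D,max}/C_{A0} = (k₁/k₂)^[k₂/(k₂−k₁)].
= (0.357/1.25)^(1.25/(1.25−0.357)) = (0.2856)^(1.400) = 0.1731.
C_{D,max} = 0.1731×3.85 = 0.666 mol/dm³.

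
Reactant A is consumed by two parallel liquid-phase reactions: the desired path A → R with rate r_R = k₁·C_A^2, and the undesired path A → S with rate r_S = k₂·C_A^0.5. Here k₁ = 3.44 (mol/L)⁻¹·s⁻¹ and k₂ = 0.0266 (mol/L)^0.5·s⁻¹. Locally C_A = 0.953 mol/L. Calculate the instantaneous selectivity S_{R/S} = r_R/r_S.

120

S_{R/S} = r_R/r_S = (k₁·C_A^2)/(k₂·C_A^0.5) = (k₁/k₂)·C_A^1.5.
= (3.44×0.9530^2) / (0.0266×0.9530^0.5) = 3.124/0.02597 = 120.
Since the desired path is higher order in A, keeping C_A high (PFR or concentrated feed) favours R.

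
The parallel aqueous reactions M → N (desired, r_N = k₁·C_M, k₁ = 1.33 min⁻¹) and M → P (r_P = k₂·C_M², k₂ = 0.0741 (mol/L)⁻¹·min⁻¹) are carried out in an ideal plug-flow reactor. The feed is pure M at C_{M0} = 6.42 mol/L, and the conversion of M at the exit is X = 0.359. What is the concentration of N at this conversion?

C_M = C_{M0}(1−X) = 4.115 mol/L.
Along a PFR/batch, dC_N/dC_M = −r_N/(r_N+r_P) = −k₁/(k₁+k₂·C_M).
Integrating from C_{M0} to C_M: C_N = (1.33/0.0741)·ln[(1.33+0.0741·6.42)/(1.33+0.0741·4.12)] = 17.95·ln(1.806/1.635) = 1.783 mol/L.

1.78 mol/L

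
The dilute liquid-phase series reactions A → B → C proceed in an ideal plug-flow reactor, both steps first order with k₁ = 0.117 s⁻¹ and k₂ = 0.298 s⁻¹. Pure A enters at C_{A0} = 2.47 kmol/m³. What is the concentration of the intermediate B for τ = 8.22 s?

0.472 kmol/m³

Solving the coupled first-order balances gives C_B(τ) = [k₁/(k₂−k₁)]·C_{A0}·(e^(−k₁τ) − e^(−k₂τ)).
e^(−k₁τ) = e^(−0.117×8.22) = e^(−0.9617) = 0.3822; e^(−k₂τ) = e^(−2.450) = 0.08633.
C_B = 0.117×2.47/(0.298−0.117) × (0.3822−0.08633) = 1.597×0.2959 = 0.4724 kmol/m³.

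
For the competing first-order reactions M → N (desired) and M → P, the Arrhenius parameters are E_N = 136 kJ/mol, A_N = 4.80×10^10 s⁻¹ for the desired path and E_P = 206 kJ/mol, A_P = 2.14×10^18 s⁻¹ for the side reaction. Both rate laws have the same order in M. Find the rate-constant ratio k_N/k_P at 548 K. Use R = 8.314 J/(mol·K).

k_N/k_P = (A_N/A_P)·exp[−(E_N−E_P)/(RT)] = (A_N/A_P)·exp[(E_P−E_N)/(RT)].
(E_P−E_N)/(RT) = (206−136)×10³/(8.314×548) = 70000/4556 = 15.36.
k_N/k_P = (4.80×10^10/2.14×10^18)·exp(15.36) = 2.243×10^-8 × 4.705×10^6 = 0.106.
Since E_N < E_P, lowering the temperature improves selectivity toward N.

0.106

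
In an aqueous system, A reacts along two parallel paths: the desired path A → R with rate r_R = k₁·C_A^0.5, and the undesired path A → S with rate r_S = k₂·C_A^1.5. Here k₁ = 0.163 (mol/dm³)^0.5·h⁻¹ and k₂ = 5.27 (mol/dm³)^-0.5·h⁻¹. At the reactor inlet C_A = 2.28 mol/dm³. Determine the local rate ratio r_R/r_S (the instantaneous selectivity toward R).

S_{R/S} = r_R/r_S = (k₁·C_A^0.5)/(k₂·C_A^1.5) = (k₁/k₂)·C_A⁻¹.
= (0.163×2.280^0.5) / (5.27×2.280^1.5) = 0.2461/18.14 = 0.0136.
The undesired path is higher order in A, so low C_A (CSTR or dilute feed) favours R.

0.0136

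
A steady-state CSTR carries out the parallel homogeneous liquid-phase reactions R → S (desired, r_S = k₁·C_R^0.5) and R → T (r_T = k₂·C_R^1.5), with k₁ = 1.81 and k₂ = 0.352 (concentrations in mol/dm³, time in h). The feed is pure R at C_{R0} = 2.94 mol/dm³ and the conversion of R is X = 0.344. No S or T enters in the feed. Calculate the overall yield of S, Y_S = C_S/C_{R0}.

0.250

Exit C_R = C_{R0}(1−X) = 2.94×0.656 = 1.929 mol/dm³.
A CSTR operates uniformly at the exit composition, giving r_S = 2.514 and r_T = 0.9428 (each k·C_R^n at C_R = 1.929).
Fraction of consumed R going to S: r_S/(r_S+r_T) = 0.7272.
C_S = 0.7272·C_{R0}·X = 0.7272×2.94×0.344 = 0.735 mol/dm³; Y_S = C_S/C_{R0} = 0.250.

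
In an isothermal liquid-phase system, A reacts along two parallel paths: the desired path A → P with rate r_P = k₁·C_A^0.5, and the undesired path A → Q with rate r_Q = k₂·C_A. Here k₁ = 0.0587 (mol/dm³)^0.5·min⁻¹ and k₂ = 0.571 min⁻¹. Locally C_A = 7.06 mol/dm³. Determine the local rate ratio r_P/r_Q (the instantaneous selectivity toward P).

0.0387

S_{P/Q} = r_P/r_Q = (k₁·C_A^0.5)/(k₂·C_A) = (k₁/k₂)·C_A^-0.5.
= (0.0587×7.060^0.5) / (0.571×7.060) = 0.1560/4.031 = 0.0387.
The undesired path is higher order in A, so low C_A (CSTR or dilute feed) favours P.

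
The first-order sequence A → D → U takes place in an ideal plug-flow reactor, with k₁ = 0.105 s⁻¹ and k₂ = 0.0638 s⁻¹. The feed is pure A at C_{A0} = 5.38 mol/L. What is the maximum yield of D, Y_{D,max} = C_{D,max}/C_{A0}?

At the optimum, C_{D,max}/C_{A0} = (k₁/k₂)^[k₂/(k₂−k₁)].
= (0.105/0.0638)^(0.0638/(0.0638−0.105)) = (1.646)^(-1.549) = 0.4623.

0.462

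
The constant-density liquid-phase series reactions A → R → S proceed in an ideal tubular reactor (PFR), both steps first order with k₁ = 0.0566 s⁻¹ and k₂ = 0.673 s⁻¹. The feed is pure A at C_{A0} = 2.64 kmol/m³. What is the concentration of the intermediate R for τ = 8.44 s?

0.150 kmol/m³

Solving the coupled first-order balances gives C_R(τ) = [k₁/(k₂−k₁)]·C_{A0}·(e^(−k₁τ) − e^(−k₂τ)).
e^(−k₁τ) = e^(−0.0566×8.44) = e^(−0.4777) = 0.6202; e^(−k₂τ) = e^(−5.680) = 0.003413.
C_R = 0.0566×2.64/(0.673−0.0566) × (0.6202−0.003413) = 0.2424×0.6168 = 0.1495 kmol/m³.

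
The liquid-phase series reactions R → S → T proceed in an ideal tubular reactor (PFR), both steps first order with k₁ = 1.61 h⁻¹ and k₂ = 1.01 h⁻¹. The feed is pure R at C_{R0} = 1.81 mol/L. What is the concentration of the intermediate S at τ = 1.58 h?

0.603 mol/L

For first-order series with pure R initially, C_S(τ) = k₁C_{R0}/(k₂−k₁)·(e^(−k₁τ) − e^(−k₂τ)).
e^(−k₁τ) = e^(−1.61×1.58) = e^(−2.544) = 0.07857; e^(−k₂τ) = e^(−1.596) = 0.2027.
C_S = 1.61×1.81/(1.01−1.61) × (0.07857−0.2027) = (-4.857)×(-0.1242) = 0.6031 mol/L.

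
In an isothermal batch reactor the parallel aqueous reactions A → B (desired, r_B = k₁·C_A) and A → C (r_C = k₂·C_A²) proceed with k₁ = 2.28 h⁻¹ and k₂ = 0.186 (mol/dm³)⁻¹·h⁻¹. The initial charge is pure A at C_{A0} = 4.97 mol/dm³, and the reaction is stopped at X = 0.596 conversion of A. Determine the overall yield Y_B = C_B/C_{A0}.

C_A = C_{A0}(1−X) = 2.008 mol/dm³.
Along a PFR/batch, dC_B/dC_A = −r_B/(r_B+r_C) = −k₁/(k₁+k₂·C_A).
Integrating from C_{A0} to C_A: C_B = (2.28/0.186)·ln[(2.28+0.186·4.97)/(2.28+0.186·2.01)] = 12.26·ln(3.204/2.653) = 2.313 mol/dm³.
Y_B = C_B/C_{A0} = 2.313/4.97 = 0.465.

0.465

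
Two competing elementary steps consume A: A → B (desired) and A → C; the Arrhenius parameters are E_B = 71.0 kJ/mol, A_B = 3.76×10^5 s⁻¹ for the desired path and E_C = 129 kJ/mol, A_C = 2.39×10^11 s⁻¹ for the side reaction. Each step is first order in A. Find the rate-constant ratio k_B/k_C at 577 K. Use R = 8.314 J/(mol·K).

0.280

With equal orders, S_{B/C} = k_B/k_C = (A_B/A_C)·exp[(E_C−E_B)/(RT)].
(E_C−E_B)/(RT) = (129−71.0)×10³/(8.314×577) = 58000/4797 = 12.09.
k_B/k_C = (3.76×10^5/2.39×10^11)·exp(12.09) = 1.573×10^-6 × 1.782×10^5 = 0.280.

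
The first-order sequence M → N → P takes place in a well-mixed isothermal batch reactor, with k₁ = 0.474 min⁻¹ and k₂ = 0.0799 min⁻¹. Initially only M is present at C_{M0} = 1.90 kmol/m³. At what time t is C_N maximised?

4.52 min

For first-order series the maximum of C_N occurs at t_opt = ln(k₂/k₁)/(k₂−k₁).
= ln(0.0799/0.474)/(0.0799−0.474) = ln(0.1686)/-0.3941 = -1.780/-0.3941 = 4.52 min.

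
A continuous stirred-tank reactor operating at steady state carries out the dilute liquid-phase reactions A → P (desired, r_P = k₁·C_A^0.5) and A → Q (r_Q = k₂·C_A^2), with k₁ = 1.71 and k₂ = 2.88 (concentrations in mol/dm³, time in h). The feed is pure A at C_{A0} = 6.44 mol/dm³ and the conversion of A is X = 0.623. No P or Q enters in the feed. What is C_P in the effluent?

0.544 mol/dm³

Exit C_A = C_{A0}(1−X) = 6.44×0.377 = 2.428 mol/dm³.
A CSTR operates uniformly at the exit composition, giving r_P = 2.664 and r_Q = 16.98 (each k·C_A^n at C_A = 2.428).
Fraction of consumed A going to P: r_P/(r_P+r_Q) = 0.1357.
C_P = 0.1357·C_{A0}·X = 0.1357×6.44×0.623 = 0.544 mol/dm³.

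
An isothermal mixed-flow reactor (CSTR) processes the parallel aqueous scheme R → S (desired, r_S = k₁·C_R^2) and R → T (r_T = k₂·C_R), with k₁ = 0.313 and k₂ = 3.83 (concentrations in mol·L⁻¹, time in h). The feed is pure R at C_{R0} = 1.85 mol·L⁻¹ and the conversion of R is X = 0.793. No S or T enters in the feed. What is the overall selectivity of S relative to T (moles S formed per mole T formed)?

0.0313

Exit C_R = C_{R0}(1−X) = 1.85×0.207 = 0.3829 mol·L⁻¹.
Rates in a CSTR are evaluated at the outlet concentration: r_S = 0.313×0.3829^2 = 0.04590, r_T = 3.83×0.3829 = 1.467.
Overall selectivity = C_S/C_T = r_Sτ/(r_Tτ) = r_S/r_T = 0.0313.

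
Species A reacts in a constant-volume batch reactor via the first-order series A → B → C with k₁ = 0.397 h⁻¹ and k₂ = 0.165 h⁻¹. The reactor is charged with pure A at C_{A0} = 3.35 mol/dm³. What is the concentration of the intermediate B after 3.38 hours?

The intermediate concentration in a first-order A→B→C sequence is C_B = k₁C_{A0}(e^(−k₁t) − e^(−k₂t))/(k₂−k₁).
e^(−k₁t) = e^(−0.397×3.38) = e^(−1.342) = 0.2614; e^(−k₂t) = e^(−0.5577) = 0.5725.
C_B = 0.397×3.35/(0.165−0.397) × (0.2614−0.5725) = (-5.733)×(-0.3112) = 1.784 mol/dm³.

1.78 mol/dm³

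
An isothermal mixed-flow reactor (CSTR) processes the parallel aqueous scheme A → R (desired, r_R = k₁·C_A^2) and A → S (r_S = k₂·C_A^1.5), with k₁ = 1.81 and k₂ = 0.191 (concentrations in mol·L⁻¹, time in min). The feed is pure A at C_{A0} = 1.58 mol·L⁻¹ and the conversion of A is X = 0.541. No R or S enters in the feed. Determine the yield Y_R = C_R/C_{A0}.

0.481

Exit C_A = C_{A0}(1−X) = 1.58×0.459 = 0.7252 mol·L⁻¹.
In a CSTR the entire volume is at exit conditions, so r_R = 1.81×0.7252^2 = 0.9520 and r_S = 0.191×0.7252^1.5 = 0.1180.
Fraction of consumed A going to R: r_R/(r_R+r_S) = 0.8897.
C_R = 0.8897·C_{A0}·X = 0.8897×1.58×0.541 = 0.761 mol·L⁻¹; Y_R = C_R/C_{A0} = 0.481.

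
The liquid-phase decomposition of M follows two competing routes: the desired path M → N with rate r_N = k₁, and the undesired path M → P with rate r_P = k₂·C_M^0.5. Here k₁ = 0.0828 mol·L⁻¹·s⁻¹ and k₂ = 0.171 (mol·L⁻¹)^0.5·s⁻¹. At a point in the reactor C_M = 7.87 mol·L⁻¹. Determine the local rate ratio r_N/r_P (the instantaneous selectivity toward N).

0.173

S_{N/P} = r_N/r_P = (k₁)/(k₂·C_M^0.5) = (k₁/k₂)·C_M^-0.5.
= (0.0828) / (0.171×7.870^0.5) = 0.08280/0.4797 = 0.173.
The undesired path is higher order in M, so low C_M (CSTR or dilute feed) favours N.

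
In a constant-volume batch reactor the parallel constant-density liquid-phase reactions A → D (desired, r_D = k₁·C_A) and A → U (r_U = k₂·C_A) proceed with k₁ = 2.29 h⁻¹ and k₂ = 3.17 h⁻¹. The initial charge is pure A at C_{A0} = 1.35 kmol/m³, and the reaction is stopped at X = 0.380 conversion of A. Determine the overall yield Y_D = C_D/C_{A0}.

C_A = C_{A0}(1−X) = 0.8370 kmol/m³.
Both paths are first order in A, so the instantaneous fraction to D is constant: dC_D/d(−C_A) = k₁/(k₁+k₂) = 0.4194.
C_D = 0.4194·(C_{A0}−C_A) = 0.4194×0.5130 = 0.215 kmol/m³.
Y_D = C_D/C_{A0} = 0.2152/1.35 = 0.159.

0.159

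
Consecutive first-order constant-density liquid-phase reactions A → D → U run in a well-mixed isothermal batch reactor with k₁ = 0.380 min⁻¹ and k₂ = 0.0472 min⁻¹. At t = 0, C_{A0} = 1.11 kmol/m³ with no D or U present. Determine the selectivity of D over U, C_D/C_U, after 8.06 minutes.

For first-order series with pure A initially, C_D(t) = k₁C_{A0}/(k₂−k₁)·(e^(−k₁t) − e^(−k₂t)).
e^(−k₁t) = e^(−0.380×8.06) = e^(−3.063) = 0.04676; e^(−k₂t) = e^(−0.3804) = 0.6836.
C_D = 0.380×1.11/(0.0472−0.380) × (0.04676−0.6836) = (-1.267)×(-0.6368) = 0.8071 kmol/m³.
C_A = C_{A0}e^(−k₁t) = 0.05190 kmol/m³, so C_U = C_{A0}−C_A−C_D = 0.2510 kmol/m³; C_D/C_U = 3.22.

3.22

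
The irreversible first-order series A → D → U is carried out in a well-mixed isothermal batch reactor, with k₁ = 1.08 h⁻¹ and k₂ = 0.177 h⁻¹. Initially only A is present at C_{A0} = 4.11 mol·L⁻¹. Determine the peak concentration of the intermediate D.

2.88 mol·L⁻¹

At the optimum, C_{D,max}/C_{A0} = (k₁/k₂)^[k₂/(k₂−k₁)].
= (1.08/0.177)^(0.177/(0.177−1.08)) = (6.102)^(-0.1960) = 0.7015.
C_{D,max} = 0.7015×4.11 = 2.88 mol·L⁻¹.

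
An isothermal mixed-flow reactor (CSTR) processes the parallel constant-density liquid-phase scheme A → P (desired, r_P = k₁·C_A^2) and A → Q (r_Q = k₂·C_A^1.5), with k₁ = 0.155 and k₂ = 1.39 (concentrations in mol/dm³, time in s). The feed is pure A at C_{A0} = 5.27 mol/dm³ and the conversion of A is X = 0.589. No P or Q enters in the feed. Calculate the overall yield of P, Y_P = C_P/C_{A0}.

Exit C_A = C_{A0}(1−X) = 5.27×0.411 = 2.166 mol/dm³.
In a CSTR the entire volume is at exit conditions, so r_P = 0.155×2.166^2 = 0.7272 and r_Q = 1.39×2.166^1.5 = 4.431.
Fraction of consumed A going to P: r_P/(r_P+r_Q) = 0.1410.
C_P = 0.1410·C_{A0}·X = 0.1410×5.27×0.589 = 0.438 mol/dm³; Y_P = C_P/C_{A0} = 0.0830.

0.0830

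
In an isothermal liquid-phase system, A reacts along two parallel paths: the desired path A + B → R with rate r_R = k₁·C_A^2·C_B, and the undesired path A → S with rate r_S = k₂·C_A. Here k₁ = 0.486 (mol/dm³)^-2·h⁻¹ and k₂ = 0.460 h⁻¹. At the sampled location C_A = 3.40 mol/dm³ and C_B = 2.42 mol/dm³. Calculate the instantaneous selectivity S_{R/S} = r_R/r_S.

8.69

S_{R/S} = r_R/r_S = (k₁·C_A^2·C_B)/(k₂·C_A) = (k₁/k₂)·C_A·C_B.
= (0.486×3.400^2×2.420) / (0.460×3.400) = 13.60/1.564 = 8.69.
Since the desired path is higher order in A, keeping C_A high (PFR or concentrated feed) favours R.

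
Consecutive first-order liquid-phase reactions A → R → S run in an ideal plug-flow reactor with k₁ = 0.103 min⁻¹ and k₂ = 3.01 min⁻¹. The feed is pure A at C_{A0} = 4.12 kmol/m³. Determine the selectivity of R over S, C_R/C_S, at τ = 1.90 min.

For first-order series with pure A initially, C_R(τ) = k₁C_{A0}/(k₂−k₁)·(e^(−k₁τ) − e^(−k₂τ)).
e^(−k₁τ) = e^(−0.103×1.90) = e^(−0.1957) = 0.8223; e^(−k₂τ) = e^(−5.719) = 0.003283.
C_R = 0.103×4.12/(3.01−0.103) × (0.8223−0.003283) = 0.1460×0.8190 = 0.1196 kmol/m³.
C_A = C_{A0}e^(−k₁τ) = 3.388 kmol/m³, so C_S = C_{A0}−C_A−C_R = 0.6127 kmol/m³; C_R/C_S = 0.195.

0.195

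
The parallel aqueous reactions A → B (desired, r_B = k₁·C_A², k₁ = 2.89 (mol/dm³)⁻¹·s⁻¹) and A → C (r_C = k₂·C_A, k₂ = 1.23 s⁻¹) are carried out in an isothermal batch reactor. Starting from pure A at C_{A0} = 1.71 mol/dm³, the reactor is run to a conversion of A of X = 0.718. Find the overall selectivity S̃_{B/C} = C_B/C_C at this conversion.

2.37

C_A = C_{A0}(1−X) = 0.4822 mol/dm³.
Along a PFR/batch, dC_C/dC_A = −r_C/(r_B+r_C) = −k₂/(k₂+k₁·C_A).
Integrating from C_{A0} to C_A: C_C = (1.23/2.89)·ln[(1.23+2.89·1.71)/(1.23+2.89·0.482)] = 0.4256·ln(6.172/2.624) = 0.3641 mol/dm³.
Then C_B = (C_{A0}−C_A) − C_C = 1.228 − 0.3641 = 0.8637 mol/dm³.
S̃_{B/C} = C_B/C_C = 0.8637/0.3641 = 2.37.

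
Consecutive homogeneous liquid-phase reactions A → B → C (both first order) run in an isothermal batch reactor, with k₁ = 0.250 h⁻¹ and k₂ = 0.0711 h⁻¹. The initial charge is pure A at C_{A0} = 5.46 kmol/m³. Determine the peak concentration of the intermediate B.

3.31 kmol/m³

For a first-order series the maximum intermediate yield is C_{B,max}/C_{A0} = (k₁/k₂)^[k₂/(k₂−k₁)].
= (0.250/0.0711)^(0.0711/(0.0711−0.250)) = (3.516)^(-0.3974) = 0.6067.
C_{B,max} = 0.6067×5.46 = 3.31 kmol/m³.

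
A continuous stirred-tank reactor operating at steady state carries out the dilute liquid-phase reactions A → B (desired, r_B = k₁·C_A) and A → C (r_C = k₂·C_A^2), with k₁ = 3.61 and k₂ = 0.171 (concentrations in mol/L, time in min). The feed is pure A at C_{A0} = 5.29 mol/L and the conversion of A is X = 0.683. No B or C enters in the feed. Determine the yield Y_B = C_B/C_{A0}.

0.633

Exit C_A = C_{A0}(1−X) = 5.29×0.317 = 1.677 mol/L.
In a CSTR the entire volume is at exit conditions, so r_B = 3.61×1.677 = 6.054 and r_C = 0.171×1.677^2 = 0.4809.
Fraction of consumed A going to B: r_B/(r_B+r_C) = 0.9264.
C_B = 0.9264·C_{A0}·X = 0.9264×5.29×0.683 = 3.35 mol/L; Y_B = C_B/C_{A0} = 0.633.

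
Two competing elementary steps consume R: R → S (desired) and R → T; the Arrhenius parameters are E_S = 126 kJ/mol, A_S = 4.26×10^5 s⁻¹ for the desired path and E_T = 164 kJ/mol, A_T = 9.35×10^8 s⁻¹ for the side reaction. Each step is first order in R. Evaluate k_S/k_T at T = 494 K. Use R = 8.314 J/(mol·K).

4.75

With equal orders, S_{S/T} = k_S/k_T = (A_S/A_T)·exp[(E_T−E_S)/(RT)].
(E_T−E_S)/(RT) = (164−126)×10³/(8.314×494) = 38000/4107 = 9.252.
k_S/k_T = (4.26×10^5/9.35×10^8)·exp(9.252) = 4.556×10^-4 × 10428 = 4.75.
Since E_S < E_T, lowering the temperature improves selectivity toward S.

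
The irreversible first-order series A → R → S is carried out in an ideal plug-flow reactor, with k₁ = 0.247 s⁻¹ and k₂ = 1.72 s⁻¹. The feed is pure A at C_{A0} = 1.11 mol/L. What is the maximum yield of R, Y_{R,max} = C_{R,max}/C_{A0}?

0.104

For a first-order series the maximum intermediate yield is C_{R,max}/C_{A0} = (k₁/k₂)^[k₂/(k₂−k₁)].
= (0.247/1.72)^(1.72/(1.72−0.247)) = (0.1436)^(1.168) = 0.1037.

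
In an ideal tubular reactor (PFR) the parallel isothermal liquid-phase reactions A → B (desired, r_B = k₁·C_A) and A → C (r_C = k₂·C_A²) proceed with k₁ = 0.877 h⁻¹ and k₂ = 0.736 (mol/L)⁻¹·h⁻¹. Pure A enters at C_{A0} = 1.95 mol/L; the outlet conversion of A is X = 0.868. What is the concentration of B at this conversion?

C_A = C_{A0}(1−X) = 0.2574 mol/L.
Along a PFR/batch, dC_B/dC_A = −r_B/(r_B+r_C) = −k₁/(k₁+k₂·C_A).
Integrating from C_{A0} to C_A: C_B = (0.877/0.736)·ln[(0.877+0.736·1.95)/(0.877+0.736·0.257)] = 1.192·ln(2.312/1.066) = 0.9221 mol/L.

0.922 mol/L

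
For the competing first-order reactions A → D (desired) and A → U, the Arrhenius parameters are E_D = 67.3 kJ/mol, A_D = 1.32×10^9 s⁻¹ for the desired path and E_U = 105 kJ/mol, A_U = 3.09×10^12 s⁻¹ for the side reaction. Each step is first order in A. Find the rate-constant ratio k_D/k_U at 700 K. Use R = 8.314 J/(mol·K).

k_D/k_U = (A_D/A_U)·exp[−(E_D−E_U)/(RT)] = (A_D/A_U)·exp[(E_U−E_D)/(RT)].
(E_U−E_D)/(RT) = (105−67.3)×10³/(8.314×700) = 37700/5820 = 6.478.
k_D/k_U = (1.32×10^9/3.09×10^12)·exp(6.478) = 4.272×10^-4 × 650.6 = 0.278.
Since E_D < E_U, lowering the temperature improves selectivity toward D.

0.278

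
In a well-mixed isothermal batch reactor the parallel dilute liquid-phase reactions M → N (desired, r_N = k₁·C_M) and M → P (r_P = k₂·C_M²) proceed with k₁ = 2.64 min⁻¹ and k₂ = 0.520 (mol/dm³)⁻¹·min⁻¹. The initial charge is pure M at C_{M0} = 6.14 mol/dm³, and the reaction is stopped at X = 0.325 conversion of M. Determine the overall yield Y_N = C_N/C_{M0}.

C_M = C_{M0}(1−X) = 4.144 mol/dm³.
Along a PFR/batch, dC_N/dC_M = −r_N/(r_N+r_P) = −k₁/(k₁+k₂·C_M).
Integrating from C_{M0} to C_M: C_N = (2.64/0.520)·ln[(2.64+0.520·6.14)/(2.64+0.520·4.14)] = 5.077·ln(5.833/4.795) = 0.9945 mol/dm³.
Y_N = C_N/C_{M0} = 0.9945/6.14 = 0.162.

0.162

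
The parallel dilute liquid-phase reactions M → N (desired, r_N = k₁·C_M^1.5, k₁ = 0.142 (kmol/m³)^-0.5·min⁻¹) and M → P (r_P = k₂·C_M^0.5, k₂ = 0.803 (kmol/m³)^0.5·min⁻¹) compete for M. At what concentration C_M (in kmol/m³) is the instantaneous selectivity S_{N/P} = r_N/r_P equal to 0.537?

3.04 kmol/m³

S_{N/P} = (k₁/k₂)·C_M ⇒ C_M = S·k₂/k₁.
= 0.537×0.803/0.142 = 3.04 kmol/m³.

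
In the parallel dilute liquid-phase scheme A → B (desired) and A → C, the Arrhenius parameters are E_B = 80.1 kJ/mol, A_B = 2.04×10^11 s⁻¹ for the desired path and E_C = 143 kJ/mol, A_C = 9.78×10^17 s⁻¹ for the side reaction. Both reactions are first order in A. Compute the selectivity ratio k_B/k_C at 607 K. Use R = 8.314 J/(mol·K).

Since both paths have the same order in A, the concentration cancels and S_{B/C} = k_B/k_C = (A_B/A_C)·exp[(E_C−E_B)/(RT)].
(E_C−E_B)/(RT) = (143−80.1)×10³/(8.314×607) = 62900/5047 = 12.46.
k_B/k_C = (2.04×10^11/9.78×10^17)·exp(12.46) = 2.086×10^-7 × 2.588×10^5 = 0.0540.

0.0540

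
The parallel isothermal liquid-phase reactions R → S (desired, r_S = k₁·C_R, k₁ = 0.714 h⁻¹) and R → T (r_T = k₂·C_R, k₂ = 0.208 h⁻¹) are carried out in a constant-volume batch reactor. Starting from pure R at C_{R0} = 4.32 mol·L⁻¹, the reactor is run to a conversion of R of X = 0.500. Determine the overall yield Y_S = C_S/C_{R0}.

C_R = C_{R0}(1−X) = 2.160 mol·L⁻¹.
Both paths are first order in R, so the instantaneous fraction to S is constant: dC_S/d(−C_R) = k₁/(k₁+k₂) = 0.7744.
C_S = 0.7744·(C_{R0}−C_R) = 0.7744×2.160 = 1.67 mol·L⁻¹.
Y_S = C_S/C_{R0} = 1.673/4.32 = 0.387.

0.387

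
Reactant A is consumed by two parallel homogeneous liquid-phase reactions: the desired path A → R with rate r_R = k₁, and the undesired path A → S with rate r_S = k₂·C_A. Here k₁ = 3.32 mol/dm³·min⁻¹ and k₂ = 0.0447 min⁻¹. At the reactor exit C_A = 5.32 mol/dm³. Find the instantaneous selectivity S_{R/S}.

S_{R/S} = r_R/r_S = (k₁)/(k₂·C_A) = (k₁/k₂)·C_A⁻¹.
= (3.32) / (0.0447×5.320) = 3.320/0.2378 = 14.0.

14.0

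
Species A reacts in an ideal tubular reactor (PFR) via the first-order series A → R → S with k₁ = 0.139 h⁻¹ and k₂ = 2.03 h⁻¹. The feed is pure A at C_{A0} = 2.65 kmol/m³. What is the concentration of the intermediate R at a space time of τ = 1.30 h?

The intermediate concentration in a first-order A→B→C sequence is C_R = k₁C_{A0}(e^(−k₁τ) − e^(−k₂τ))/(k₂−k₁).
e^(−k₁τ) = e^(−0.139×1.30) = e^(−0.1807) = 0.8347; e^(−k₂τ) = e^(−2.639) = 0.07143.
C_R = 0.139×2.65/(2.03−0.139) × (0.8347−0.07143) = 0.1948×0.7633 = 0.1487 kmol/m³.

0.149 kmol/m³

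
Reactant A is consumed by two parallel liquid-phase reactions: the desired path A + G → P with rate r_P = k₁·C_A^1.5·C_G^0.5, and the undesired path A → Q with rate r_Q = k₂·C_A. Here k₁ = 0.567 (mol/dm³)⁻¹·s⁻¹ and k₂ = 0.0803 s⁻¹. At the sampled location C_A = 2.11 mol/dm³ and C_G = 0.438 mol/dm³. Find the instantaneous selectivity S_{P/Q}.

S_{P/Q} = r_P/r_Q = (k₁·C_A^1.5·C_G^0.5)/(k₂·C_A) = (k₁/k₂)·C_A^0.5·C_G^0.5.
= (0.567×2.110^1.5×0.4380^0.5) / (0.0803×2.110) = 1.150/0.1694 = 6.79.

6.79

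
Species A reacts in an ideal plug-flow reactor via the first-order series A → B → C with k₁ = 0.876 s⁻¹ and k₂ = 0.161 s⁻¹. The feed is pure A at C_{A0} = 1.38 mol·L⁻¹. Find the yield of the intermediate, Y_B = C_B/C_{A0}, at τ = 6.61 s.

The intermediate concentration in a first-order A→B→C sequence is C_B = k₁C_{A0}(e^(−k₁τ) − e^(−k₂τ))/(k₂−k₁).
e^(−k₁τ) = e^(−0.876×6.61) = e^(−5.790) = 0.003057; e^(−k₂τ) = e^(−1.064) = 0.3450.
C_B = 0.876×1.38/(0.161−0.876) × (0.003057−0.3450) = (-1.691)×(-0.3419) = 0.5781 mol·L⁻¹.
Y_B = C_B/C_{A0} = 0.5781/1.38 = 0.419.

0.419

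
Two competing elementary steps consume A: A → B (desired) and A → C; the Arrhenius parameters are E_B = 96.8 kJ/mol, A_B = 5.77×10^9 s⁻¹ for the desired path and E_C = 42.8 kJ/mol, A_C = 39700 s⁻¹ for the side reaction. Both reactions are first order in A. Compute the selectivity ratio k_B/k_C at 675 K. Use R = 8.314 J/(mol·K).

9.63

Since both paths have the same order in A, the concentration cancels and S_{B/C} = k_B/k_C = (A_B/A_C)·exp[(E_C−E_B)/(RT)].
(E_C−E_B)/(RT) = (42.8−96.8)×10³/(8.314×675) = -54000/5612 = -9.622.
k_B/k_C = (5.77×10^9/39700)·exp(-9.622) = 1.453×10^5 × 6.623×10^-5 = 9.63.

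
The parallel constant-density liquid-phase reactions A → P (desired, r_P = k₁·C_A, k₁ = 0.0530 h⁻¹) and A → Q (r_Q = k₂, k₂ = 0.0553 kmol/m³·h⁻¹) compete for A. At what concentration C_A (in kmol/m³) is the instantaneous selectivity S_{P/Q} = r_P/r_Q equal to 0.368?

0.384 kmol/m³

S_{P/Q} = (k₁/k₂)·C_A ⇒ C_A = S·k₂/k₁.
= 0.368×0.0553/0.0530 = 0.384 kmol/m³.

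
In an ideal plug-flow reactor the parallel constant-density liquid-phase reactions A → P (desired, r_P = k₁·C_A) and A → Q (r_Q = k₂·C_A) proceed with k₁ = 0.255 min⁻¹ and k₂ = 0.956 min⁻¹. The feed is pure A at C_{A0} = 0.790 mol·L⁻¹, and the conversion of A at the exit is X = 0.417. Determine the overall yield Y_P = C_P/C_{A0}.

C_A = C_{A0}(1−X) = 0.4606 mol·L⁻¹.
Both paths are first order in A, so the instantaneous fraction to P is constant: dC_P/d(−C_A) = k₁/(k₁+k₂) = 0.2106.
C_P = 0.2106·(C_{A0}−C_A) = 0.2106×0.3294 = 0.0694 mol·L⁻¹.
Y_P = C_P/C_{A0} = 0.06937/0.790 = 0.0878.

0.0878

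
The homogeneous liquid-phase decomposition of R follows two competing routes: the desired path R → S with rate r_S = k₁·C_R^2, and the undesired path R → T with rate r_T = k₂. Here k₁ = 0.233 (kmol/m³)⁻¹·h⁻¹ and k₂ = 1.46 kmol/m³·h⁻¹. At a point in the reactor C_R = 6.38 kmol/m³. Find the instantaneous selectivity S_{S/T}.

6.50

S_{S/T} = r_S/r_T = (k₁·C_R^2)/(k₂) = (k₁/k₂)·C_R^2.
= (0.233×6.380^2) / (1.46) = 9.484/1.460 = 6.50.
Since the desired path is higher order in R, keeping C_R high (PFR or concentrated feed) favours S.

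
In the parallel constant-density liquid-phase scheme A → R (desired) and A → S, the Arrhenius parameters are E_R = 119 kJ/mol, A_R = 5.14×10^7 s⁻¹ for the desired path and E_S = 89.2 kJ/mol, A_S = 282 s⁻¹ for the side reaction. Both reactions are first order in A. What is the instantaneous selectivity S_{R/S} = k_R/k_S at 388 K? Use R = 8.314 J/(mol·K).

Since both paths have the same order in A, the concentration cancels and S_{R/S} = k_R/k_S = (A_R/A_S)·exp[(E_S−E_R)/(RT)].
(E_S−E_R)/(RT) = (89.2−119)×10³/(8.314×388) = -29800/3226 = -9.238.
k_R/k_S = (5.14×10^7/282)·exp(-9.238) = 1.823×10^5 × 9.728×10^-5 = 17.7.

17.7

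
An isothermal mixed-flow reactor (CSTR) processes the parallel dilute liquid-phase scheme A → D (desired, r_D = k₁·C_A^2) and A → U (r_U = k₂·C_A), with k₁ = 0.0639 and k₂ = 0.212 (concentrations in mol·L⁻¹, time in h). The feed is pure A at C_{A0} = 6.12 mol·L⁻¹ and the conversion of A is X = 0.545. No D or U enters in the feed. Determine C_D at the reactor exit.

Exit C_A = C_{A0}(1−X) = 6.12×0.455 = 2.785 mol·L⁻¹.
In a CSTR the entire volume is at exit conditions, so r_D = 0.0639×2.785^2 = 0.4955 and r_U = 0.212×2.785 = 0.5903.
Fraction of consumed A going to D: r_D/(r_D+r_U) = 0.4563.
C_D = 0.4563·C_{A0}·X = 0.4563×6.12×0.545 = 1.52 mol·L⁻¹.

1.52 mol·L⁻¹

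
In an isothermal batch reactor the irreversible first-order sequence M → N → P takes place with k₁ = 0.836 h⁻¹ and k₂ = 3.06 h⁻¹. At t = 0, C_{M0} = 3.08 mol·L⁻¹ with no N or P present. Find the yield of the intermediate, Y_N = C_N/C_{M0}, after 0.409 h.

The intermediate concentration in a first-order A→B→C sequence is C_N = k₁C_{M0}(e^(−k₁t) − e^(−k₂t))/(k₂−k₁).
e^(−k₁t) = e^(−0.836×0.409) = e^(−0.3419) = 0.7104; e^(−k₂t) = e^(−1.252) = 0.2861.
C_N = 0.836×3.08/(3.06−0.836) × (0.7104−0.2861) = 1.158×0.4243 = 0.4913 mol·L⁻¹.
Y_N = C_N/C_{M0} = 0.4913/3.08 = 0.160.

0.160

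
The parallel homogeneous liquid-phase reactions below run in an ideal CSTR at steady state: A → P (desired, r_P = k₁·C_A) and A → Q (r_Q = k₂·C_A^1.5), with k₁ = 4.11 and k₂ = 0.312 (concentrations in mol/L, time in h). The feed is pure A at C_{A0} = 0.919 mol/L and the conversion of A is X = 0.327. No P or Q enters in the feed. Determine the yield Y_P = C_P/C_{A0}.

0.309

Exit C_A = C_{A0}(1−X) = 0.919×0.673 = 0.6185 mol/L.
A CSTR operates uniformly at the exit composition, giving r_P = 2.542 and r_Q = 0.1518 (each k·C_A^n at C_A = 0.6185).
Fraction of consumed A going to P: r_P/(r_P+r_Q) = 0.9437.
C_P = 0.9437·C_{A0}·X = 0.9437×0.919×0.327 = 0.284 mol/L; Y_P = C_P/C_{A0} = 0.309.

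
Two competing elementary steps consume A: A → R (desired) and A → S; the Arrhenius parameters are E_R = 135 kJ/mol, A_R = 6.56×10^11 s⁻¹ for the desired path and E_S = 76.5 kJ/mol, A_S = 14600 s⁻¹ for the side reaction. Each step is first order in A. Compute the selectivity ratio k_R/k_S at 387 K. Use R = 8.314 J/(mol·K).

Since both paths have the same order in A, the concentration cancels and S_{R/S} = k_R/k_S = (A_R/A_S)·exp[(E_S−E_R)/(RT)].
(E_S−E_R)/(RT) = (76.5−135)×10³/(8.314×387) = -58500/3218 = -18.18.
k_R/k_S = (6.56×10^11/14600)·exp(-18.18) = 4.493×10^7 × 1.270×10^-8 = 0.571.

0.571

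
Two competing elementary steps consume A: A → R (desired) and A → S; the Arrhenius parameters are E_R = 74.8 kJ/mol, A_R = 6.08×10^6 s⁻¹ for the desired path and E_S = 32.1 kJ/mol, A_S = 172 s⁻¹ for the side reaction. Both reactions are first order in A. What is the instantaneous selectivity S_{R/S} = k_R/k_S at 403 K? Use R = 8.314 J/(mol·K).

0.103

With equal orders, S_{R/S} = k_R/k_S = (A_R/A_S)·exp[(E_S−E_R)/(RT)].
(E_S−E_R)/(RT) = (32.1−74.8)×10³/(8.314×403) = -42700/3351 = -12.74.
k_R/k_S = (6.08×10^6/172)·exp(-12.74) = 35349 × 2.919×10^-6 = 0.103.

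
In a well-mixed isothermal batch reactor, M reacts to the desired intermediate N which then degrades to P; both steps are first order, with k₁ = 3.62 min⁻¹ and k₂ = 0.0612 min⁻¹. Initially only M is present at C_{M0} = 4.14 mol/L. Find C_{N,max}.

3.86 mol/L

For a first-order series the maximum intermediate yield is C_{N,max}/C_{M0} = (k₁/k₂)^[k₂/(k₂−k₁)].
= (3.62/0.0612)^(0.0612/(0.0612−3.62)) = (59.15)^(-0.01720) = 0.9322.
C_{N,max} = 0.9322×4.14 = 3.86 mol/L.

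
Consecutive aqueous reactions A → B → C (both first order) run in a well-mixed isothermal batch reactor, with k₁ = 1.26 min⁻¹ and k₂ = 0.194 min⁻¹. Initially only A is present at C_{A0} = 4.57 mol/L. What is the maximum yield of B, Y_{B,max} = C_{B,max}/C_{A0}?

For a first-order series the maximum intermediate yield is C_{B,max}/C_{A0} = (k₁/k₂)^[k₂/(k₂−k₁)].
= (1.26/0.194)^(0.194/(0.194−1.26)) = (6.495)^(-0.1820) = 0.7114.

0.711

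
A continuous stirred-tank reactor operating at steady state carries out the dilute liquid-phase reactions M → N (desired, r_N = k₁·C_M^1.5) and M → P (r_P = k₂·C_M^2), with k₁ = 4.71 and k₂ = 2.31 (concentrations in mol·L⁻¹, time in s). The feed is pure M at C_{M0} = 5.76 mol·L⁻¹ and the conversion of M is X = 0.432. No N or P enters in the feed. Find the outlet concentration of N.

Exit C_M = C_{M0}(1−X) = 5.76×0.568 = 3.272 mol·L⁻¹.
In a CSTR the entire volume is at exit conditions, so r_N = 4.71×3.272^1.5 = 27.87 and r_P = 2.31×3.272^2 = 24.73.
Fraction of consumed M going to N: r_N/(r_N+r_P) = 0.5299.
C_N = 0.5299·C_{M0}·X = 0.5299×5.76×0.432 = 1.32 mol·L⁻¹.

1.32 mol·L⁻¹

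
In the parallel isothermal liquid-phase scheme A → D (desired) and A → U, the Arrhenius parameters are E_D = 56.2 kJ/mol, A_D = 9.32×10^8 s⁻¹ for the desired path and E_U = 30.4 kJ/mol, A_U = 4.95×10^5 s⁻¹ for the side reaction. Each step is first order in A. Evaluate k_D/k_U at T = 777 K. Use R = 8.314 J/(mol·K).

k_D/k_U = (A_D/A_U)·exp[−(E_D−E_U)/(RT)] = (A_D/A_U)·exp[(E_U−E_D)/(RT)].
(E_U−E_D)/(RT) = (30.4−56.2)×10³/(8.314×777) = -25800/6460 = -3.994.
k_D/k_U = (9.32×10^8/4.95×10^5)·exp(-3.994) = 1883 × 0.01843 = 34.7.
Since E_D > E_U, raising the temperature improves selectivity toward D.

34.7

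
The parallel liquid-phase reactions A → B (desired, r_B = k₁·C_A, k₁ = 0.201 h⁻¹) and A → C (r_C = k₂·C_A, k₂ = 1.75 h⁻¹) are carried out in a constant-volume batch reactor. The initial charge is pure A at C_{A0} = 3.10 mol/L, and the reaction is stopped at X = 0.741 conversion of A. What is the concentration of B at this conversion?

0.237 mol/L

C_A = C_{A0}(1−X) = 0.8029 mol/L.
Both paths are first order in A, so the instantaneous fraction to B is constant: dC_B/d(−C_A) = k₁/(k₁+k₂) = 0.1030.
C_B = 0.1030·(C_{A0}−C_A) = 0.1030×2.297 = 0.237 mol/L.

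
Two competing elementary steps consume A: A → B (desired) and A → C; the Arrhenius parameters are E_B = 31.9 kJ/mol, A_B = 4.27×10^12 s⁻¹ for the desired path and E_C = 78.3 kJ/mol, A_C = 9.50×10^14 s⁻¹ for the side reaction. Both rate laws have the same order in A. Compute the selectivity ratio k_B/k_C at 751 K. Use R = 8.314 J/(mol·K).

With equal orders, S_{B/C} = k_B/k_C = (A_B/A_C)·exp[(E_C−E_B)/(RT)].
(E_C−E_B)/(RT) = (78.3−31.9)×10³/(8.314×751) = 46400/6244 = 7.431.
k_B/k_C = (4.27×10^12/9.50×10^14)·exp(7.431) = 0.004495 × 1688 = 7.59.

7.59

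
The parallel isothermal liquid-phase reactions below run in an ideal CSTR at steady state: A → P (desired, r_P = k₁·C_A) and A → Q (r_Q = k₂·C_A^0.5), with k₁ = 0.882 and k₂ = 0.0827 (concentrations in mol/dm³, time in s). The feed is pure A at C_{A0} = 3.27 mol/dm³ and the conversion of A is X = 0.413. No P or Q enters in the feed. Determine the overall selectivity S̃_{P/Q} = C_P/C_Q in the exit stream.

14.8

Exit C_A = C_{A0}(1−X) = 3.27×0.587 = 1.919 mol/dm³.
In a CSTR the entire volume is at exit conditions, so r_P = 0.882×1.919 = 1.693 and r_Q = 0.0827×1.919^0.5 = 0.1146.
Overall selectivity = C_P/C_Q = r_Pτ/(r_Qτ) = r_P/r_Q = 14.8.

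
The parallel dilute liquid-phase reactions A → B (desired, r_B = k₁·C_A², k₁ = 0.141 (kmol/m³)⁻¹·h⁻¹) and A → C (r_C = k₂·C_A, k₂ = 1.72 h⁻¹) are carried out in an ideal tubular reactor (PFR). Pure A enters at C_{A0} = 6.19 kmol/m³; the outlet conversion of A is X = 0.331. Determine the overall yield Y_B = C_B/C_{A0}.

C_A = C_{A0}(1−X) = 4.141 kmol/m³.
Along a PFR/batch, dC_C/dC_A = −r_C/(r_B+r_C) = −k₂/(k₂+k₁·C_A).
Integrating from C_{A0} to C_A: C_C = (1.72/0.141)·ln[(1.72+0.141·6.19)/(1.72+0.141·4.14)] = 12.20·ln(2.593/2.304) = 1.441 kmol/m³.
Then C_B = (C_{A0}−C_A) − C_C = 2.049 − 1.441 = 0.6078 kmol/m³.
Y_B = C_B/C_{A0} = 0.6078/6.19 = 0.0982.

0.0982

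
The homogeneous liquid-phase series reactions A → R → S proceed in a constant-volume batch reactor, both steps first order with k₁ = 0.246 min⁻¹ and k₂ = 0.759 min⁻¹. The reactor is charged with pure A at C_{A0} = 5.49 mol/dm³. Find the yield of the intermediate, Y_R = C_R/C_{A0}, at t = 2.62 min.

0.186

The intermediate concentration in a first-order A→B→C sequence is C_R = k₁C_{A0}(e^(−k₁t) − e^(−k₂t))/(k₂−k₁).
e^(−k₁t) = e^(−0.246×2.62) = e^(−0.6445) = 0.5249; e^(−k₂t) = e^(−1.989) = 0.1369.
C_R = 0.246×5.49/(0.759−0.246) × (0.5249−0.1369) = 2.633×0.3880 = 1.022 mol/dm³.
Y_R = C_R/C_{A0} = 1.022/5.49 = 0.186.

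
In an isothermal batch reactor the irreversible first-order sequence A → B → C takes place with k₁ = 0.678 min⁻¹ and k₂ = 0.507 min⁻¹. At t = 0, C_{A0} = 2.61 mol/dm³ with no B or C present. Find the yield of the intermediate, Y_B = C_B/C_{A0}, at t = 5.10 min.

0.174

Solving the coupled first-order balances gives C_B(t) = [k₁/(k₂−k₁)]·C_{A0}·(e^(−k₁t) − e^(−k₂t)).
e^(−k₁t) = e^(−0.678×5.10) = e^(−3.458) = 0.03150; e^(−k₂t) = e^(−2.586) = 0.07534.
C_B = 0.678×2.61/(0.507−0.678) × (0.03150−0.07534) = (-10.35)×(-0.04384) = 0.4537 mol/dm³.
Y_B = C_B/C_{A0} = 0.4537/2.61 = 0.174.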